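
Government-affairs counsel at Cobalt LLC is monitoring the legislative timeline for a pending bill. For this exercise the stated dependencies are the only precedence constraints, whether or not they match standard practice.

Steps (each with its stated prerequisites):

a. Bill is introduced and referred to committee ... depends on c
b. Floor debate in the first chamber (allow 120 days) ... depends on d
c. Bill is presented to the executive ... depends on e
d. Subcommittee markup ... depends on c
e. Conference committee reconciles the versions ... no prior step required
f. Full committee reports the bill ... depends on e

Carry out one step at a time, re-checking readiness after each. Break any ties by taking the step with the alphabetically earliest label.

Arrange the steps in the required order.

e → c → a → d → b → f

e has no prerequisites → e first.
c and f are both available; c has the earlier label → c.
Ready: a, d and f. a has the earlier label → a.
Ready: d and f. d has the earlier label → d.
b now also ready, so the ready set is {b, f}; b has the earlier label → b.
That leaves f as the only ready step → f.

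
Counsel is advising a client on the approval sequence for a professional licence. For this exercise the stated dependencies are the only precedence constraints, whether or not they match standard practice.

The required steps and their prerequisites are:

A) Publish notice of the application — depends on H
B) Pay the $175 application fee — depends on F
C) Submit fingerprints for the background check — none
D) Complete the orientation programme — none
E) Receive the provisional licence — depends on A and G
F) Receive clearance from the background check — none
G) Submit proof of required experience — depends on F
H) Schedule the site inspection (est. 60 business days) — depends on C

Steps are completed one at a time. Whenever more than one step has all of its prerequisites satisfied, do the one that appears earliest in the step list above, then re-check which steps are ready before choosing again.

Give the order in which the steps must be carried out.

Nothing is required for C, D and F. C is listed earlier → C first.
D, F and H are all available; D is listed earlier → D.
Ready: F and H. F is listed earlier → F.
B and G now also ready, so the ready set is {B, G, H}; B is listed earlier → B.
Ready: G and H. G is listed earlier → G.
Next only H has its prerequisites met → H.
That leaves A as the only ready step → A.
That leaves E as the only ready step → E.

C, D, F, B, G, H, A, E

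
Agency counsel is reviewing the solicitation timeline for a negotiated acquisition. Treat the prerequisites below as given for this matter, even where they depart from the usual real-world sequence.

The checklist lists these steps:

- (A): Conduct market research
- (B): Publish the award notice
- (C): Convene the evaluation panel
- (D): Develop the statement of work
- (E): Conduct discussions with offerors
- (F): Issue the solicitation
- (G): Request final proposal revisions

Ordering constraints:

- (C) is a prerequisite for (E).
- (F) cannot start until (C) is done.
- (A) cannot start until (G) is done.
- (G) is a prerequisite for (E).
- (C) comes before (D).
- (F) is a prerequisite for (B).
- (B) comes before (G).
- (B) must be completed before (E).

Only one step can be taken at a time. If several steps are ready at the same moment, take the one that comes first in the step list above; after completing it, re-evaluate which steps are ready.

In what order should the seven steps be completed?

Only (C) has no prerequisites, so it is first.
(D) and (F) are both available; (D) is listed earlier → (D).
(F) needed (C), now all done → (F).
Next only (B) has its prerequisites met → (B).
Next only (G) has its prerequisites met → (G).
Now (A) and (E) have their prerequisites met. (A) is listed earlier, so (A) next.
(E) is the only step now ready → (E).

(C), (D), (F), (B), (G), (A), (E)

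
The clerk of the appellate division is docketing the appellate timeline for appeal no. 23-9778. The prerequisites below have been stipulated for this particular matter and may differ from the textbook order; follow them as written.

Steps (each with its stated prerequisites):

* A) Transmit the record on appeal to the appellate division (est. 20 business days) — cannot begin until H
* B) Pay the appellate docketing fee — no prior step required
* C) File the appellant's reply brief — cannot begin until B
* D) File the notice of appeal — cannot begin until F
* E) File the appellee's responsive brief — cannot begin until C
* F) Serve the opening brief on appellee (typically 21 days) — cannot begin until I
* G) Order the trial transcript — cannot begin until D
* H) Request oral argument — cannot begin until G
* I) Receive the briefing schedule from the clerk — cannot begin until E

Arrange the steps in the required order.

B has no prerequisites → B first.
That leaves C as the only ready step → C.
E needed C, now all done → E.
I needed E, now all done → I.
F is the only step now ready → F.
Next only D has its prerequisites met → D.
G needed D, now all done → G.
H needed G, now all done → H.
A needed H, now all done → A.

B, C, E, I, F, D, G, H, A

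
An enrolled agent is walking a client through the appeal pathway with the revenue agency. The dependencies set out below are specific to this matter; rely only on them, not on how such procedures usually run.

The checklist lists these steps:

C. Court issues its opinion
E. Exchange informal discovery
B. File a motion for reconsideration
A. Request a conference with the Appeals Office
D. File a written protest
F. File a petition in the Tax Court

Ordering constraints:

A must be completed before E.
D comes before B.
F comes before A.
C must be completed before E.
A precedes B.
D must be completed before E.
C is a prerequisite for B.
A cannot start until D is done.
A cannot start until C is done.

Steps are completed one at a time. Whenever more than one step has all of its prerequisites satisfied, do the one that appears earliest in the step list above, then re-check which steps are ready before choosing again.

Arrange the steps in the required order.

C → D → F → A → E → B

C, D and F have no prerequisites; C is listed earlier, so C is first.
Ready: D and F. D is listed earlier → D.
Next only F has its prerequisites met → F.
A needed C, D and F, now all done → A.
Now E and B have their prerequisites met. E is listed earlier, so E next.
B needed C, A and D, now all done → B.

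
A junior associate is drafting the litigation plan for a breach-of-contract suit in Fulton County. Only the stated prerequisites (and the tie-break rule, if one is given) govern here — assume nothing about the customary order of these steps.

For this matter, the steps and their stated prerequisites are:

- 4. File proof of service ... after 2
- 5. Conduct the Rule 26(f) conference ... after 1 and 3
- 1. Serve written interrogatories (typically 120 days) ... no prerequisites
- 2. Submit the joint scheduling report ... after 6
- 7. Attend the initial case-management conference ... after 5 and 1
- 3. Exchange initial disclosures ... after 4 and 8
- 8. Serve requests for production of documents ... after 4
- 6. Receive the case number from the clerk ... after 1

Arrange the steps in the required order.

1, 6, 2, 4, 8, 3, 5, 7

Only 1 has no prerequisites, so it is first.
That leaves 6 as the only ready step → 6.
That leaves 2 as the only ready step → 2.
Next only 4 has its prerequisites met → 4.
Next only 8 has its prerequisites met → 8.
That leaves 3 as the only ready step → 3.
Next only 5 has its prerequisites met → 5.
That leaves 7 as the only ready step → 7.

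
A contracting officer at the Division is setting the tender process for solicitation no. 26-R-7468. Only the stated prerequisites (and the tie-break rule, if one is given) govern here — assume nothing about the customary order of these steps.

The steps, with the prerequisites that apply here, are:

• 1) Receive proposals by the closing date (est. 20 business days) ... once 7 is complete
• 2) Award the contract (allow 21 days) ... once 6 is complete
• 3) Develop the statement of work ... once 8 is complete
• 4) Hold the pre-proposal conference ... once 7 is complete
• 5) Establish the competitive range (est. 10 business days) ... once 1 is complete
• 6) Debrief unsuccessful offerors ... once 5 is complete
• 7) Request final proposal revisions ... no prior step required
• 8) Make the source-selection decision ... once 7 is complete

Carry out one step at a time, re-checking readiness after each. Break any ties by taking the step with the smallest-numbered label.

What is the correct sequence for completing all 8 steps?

7 is the only step with nothing outstanding, so it goes first.
1, 4 and 8 are all available; 1 has the earlier label → 1.
5 now also ready, so the ready set is {4, 5, 8}; 4 has the earlier label → 4.
5 and 8 are both available; 5 has the earlier label → 5.
6 now also ready, so the ready set is {6, 8}; 6 has the earlier label → 6.
Now 2 and 8 have their prerequisites met. 2 has the earlier label, so 2 next.
8 needed 7, now all done → 8.
3 needed 8, now all done → 3.

7, 1, 4, 5, 6, 2, 8, 3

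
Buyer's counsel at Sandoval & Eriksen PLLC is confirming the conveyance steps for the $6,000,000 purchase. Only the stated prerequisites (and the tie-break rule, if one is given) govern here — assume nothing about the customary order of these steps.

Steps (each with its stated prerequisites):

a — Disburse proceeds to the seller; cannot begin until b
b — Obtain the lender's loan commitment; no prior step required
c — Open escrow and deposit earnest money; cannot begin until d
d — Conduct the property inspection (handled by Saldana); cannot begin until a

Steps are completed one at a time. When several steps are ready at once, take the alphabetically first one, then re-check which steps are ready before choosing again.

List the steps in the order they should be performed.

b → a → d → c

b has no prerequisites → b first.
a needed b, now all done → a.
That leaves d as the only ready step → d.
c needed d, now all done → c.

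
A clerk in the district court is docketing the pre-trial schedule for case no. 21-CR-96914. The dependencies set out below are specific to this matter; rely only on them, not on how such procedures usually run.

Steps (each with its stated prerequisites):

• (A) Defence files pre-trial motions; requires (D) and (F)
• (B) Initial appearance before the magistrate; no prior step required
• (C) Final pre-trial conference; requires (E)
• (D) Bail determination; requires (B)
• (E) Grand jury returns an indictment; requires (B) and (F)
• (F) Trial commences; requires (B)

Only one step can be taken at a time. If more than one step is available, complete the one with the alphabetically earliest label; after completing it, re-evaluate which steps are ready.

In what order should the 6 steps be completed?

(B) has no prerequisites → (B) first.
Now (D) and (F) have their prerequisites met. (D) has the earlier label, so (D) next.
(F) needed (B), now all done → (F).
(A) and (E) are both available; (A) has the earlier label → (A).
Next only (E) has its prerequisites met → (E).
(C) needed (E), now all done → (C).

(B) → (D) → (F) → (A) → (E) → (C)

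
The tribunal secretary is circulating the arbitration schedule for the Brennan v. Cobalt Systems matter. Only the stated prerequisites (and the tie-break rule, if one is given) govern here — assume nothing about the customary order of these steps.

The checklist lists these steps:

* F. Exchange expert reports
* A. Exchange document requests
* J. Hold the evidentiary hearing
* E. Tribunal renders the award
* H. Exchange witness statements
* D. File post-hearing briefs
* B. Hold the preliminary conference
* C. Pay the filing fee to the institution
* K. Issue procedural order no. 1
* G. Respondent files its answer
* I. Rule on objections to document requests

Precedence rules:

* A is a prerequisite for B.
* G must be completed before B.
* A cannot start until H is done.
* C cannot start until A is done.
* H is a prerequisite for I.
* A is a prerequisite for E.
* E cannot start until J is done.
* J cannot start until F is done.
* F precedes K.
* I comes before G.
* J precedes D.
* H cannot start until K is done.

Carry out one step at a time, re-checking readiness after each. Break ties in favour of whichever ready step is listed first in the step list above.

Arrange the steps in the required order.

F → J → D → K → H → A → E → C → I → G → B

Only F has no prerequisites, so it is first.
Now J and K have their prerequisites met. J is listed earlier, so J next.
D now also ready, so the ready set is {D, K}; D is listed earlier → D.
K needed F, now all done → K.
H needed K, now all done → H.
Now A and I have their prerequisites met. A is listed earlier, so A next.
E, C and I are all available; E is listed earlier → E.
Now C and I have their prerequisites met. C is listed earlier, so C next.
I needed H, now all done → I.
G needed I, now all done → G.
That leaves B as the only ready step → B.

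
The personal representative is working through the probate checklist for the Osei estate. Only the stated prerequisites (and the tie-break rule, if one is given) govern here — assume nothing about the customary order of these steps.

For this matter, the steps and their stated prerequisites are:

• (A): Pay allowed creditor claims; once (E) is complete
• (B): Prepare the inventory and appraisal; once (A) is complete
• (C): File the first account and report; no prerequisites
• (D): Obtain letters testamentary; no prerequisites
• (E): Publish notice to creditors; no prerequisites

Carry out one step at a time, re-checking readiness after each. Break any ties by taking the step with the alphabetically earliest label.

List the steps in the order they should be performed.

(C), (D) and (E) have no prerequisites; (C) has the earlier label, so (C) is first.
Ready: (D) and (E). (D) has the earlier label → (D).
Next only (E) has its prerequisites met → (E).
(A) needed (E), now all done → (A).
(B) is the only step now ready → (B).

(C) → (D) → (E) → (A) → (B)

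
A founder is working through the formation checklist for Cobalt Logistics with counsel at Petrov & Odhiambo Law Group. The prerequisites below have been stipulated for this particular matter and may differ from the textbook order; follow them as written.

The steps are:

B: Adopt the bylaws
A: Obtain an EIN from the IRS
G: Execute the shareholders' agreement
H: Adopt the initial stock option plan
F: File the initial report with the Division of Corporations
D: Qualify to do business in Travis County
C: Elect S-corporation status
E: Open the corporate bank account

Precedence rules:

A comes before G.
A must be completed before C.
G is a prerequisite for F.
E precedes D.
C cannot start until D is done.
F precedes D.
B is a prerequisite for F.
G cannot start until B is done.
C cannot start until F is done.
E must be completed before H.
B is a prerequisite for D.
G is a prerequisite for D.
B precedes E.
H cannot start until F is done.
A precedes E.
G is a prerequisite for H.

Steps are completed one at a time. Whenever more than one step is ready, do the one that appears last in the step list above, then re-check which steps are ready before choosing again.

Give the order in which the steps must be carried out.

A, B, E, G, F, D, C, H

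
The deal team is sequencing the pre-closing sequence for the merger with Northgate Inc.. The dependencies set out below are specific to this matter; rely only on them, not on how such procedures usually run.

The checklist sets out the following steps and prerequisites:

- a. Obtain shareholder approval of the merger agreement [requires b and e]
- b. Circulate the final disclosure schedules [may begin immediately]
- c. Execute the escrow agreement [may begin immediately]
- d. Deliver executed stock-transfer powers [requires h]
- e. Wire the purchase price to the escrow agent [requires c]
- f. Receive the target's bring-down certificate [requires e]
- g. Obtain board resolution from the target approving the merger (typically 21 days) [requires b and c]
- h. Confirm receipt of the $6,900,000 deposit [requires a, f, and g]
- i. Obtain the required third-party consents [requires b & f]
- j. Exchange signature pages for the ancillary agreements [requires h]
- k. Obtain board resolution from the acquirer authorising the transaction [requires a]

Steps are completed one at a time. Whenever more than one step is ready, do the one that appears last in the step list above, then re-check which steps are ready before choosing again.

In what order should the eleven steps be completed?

c, e, f, b, i, g, a, k, h, j, d

c and b have no prerequisites; c is listed later, so c is first.
Now e and b have their prerequisites met. e is listed later, so e next.
Ready: f and b. f is listed later → f.
b is the only step now ready → b.
Ready: i, g and a. i is listed later → i.
Ready: g and a. g is listed later → g.
That leaves a as the only ready step → a.
Now k and h have their prerequisites met. k is listed later, so k next.
h needed g, f and a, now all done → h.
Ready: j and d. j is listed later → j.
d needed h, now all done → d.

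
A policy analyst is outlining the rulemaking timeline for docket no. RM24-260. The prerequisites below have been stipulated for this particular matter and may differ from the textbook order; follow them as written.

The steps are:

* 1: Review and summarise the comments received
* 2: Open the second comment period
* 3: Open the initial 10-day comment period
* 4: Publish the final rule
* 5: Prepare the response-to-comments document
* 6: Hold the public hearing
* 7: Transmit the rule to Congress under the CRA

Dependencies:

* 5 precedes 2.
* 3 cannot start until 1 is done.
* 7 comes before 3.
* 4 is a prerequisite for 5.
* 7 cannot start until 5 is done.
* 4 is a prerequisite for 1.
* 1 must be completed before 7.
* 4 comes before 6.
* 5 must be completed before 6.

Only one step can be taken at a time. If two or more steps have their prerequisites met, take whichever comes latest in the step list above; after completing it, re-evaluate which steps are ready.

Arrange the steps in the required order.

4 5 6 2 1 7 3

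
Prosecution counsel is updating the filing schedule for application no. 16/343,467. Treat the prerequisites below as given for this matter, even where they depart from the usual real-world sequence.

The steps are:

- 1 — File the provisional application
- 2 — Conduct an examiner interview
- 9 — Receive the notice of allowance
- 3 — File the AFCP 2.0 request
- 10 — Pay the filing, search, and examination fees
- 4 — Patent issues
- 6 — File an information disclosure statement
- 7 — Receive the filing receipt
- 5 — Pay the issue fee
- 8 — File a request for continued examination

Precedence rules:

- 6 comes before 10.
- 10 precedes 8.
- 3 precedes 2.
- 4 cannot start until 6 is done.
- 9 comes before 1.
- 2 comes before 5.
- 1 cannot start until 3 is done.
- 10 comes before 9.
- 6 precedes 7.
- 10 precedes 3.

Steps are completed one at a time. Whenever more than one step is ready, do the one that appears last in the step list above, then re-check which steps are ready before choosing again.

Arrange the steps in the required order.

6 7 4 10 8 3 9 2 5 1

6 is the only step with nothing outstanding, so it goes first.
7, 4 and 10 are all available; 7 is listed later → 7.
4 and 10 are both available; 4 is listed later → 4.
10 is the only step now ready → 10.
Now 8, 3 and 9 have their prerequisites met. 8 is listed later, so 8 next.
Now 3 and 9 have their prerequisites met. 3 is listed later, so 3 next.
2 now also ready, so the ready set is {9, 2}; 9 is listed later → 9.
1 now also ready, so the ready set is {2, 1}; 2 is listed later → 2.
5 and 1 are both available; 5 is listed later → 5.
1 needed 3 and 9, now all done → 1.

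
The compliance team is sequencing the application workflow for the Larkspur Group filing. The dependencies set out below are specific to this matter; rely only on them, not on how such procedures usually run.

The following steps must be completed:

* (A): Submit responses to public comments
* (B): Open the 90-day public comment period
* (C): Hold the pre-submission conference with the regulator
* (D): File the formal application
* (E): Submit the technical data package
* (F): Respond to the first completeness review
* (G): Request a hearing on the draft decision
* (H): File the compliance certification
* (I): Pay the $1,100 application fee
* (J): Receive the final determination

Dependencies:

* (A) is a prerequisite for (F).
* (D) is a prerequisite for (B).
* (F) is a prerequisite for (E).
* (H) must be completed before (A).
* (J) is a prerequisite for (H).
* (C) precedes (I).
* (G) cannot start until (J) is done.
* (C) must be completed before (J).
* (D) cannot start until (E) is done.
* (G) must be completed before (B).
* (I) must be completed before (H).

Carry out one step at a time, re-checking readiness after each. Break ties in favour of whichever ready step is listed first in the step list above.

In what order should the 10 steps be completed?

Only (C) has no prerequisites, so it is first.
(I) and (J) are both available; (I) is listed earlier → (I).
That leaves (J) as the only ready step → (J).
Now (G) and (H) have their prerequisites met. (G) is listed earlier, so (G) next.
That leaves (H) as the only ready step → (H).
That leaves (A) as the only ready step → (A).
(F) is the only step now ready → (F).
(E) needed (F), now all done → (E).
(D) is the only step now ready → (D).
Next only (B) has its prerequisites met → (B).

(C) → (I) → (J) → (G) → (H) → (A) → (F) → (E) → (D) → (B)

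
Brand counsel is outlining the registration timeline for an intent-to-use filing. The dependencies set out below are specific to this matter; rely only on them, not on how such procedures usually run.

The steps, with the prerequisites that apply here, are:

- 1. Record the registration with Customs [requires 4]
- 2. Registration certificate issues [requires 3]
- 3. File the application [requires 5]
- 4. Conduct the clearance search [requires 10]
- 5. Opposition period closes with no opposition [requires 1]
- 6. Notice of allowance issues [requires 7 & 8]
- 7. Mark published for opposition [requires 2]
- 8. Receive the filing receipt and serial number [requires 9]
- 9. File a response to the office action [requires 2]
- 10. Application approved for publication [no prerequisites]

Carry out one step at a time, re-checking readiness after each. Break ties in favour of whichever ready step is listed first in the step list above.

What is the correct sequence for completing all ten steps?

10 has no prerequisites → 10 first.
4 is the only step now ready → 4.
1 needed 4, now all done → 1.
5 is the only step now ready → 5.
3 needed 5, now all done → 3.
2 needed 3, now all done → 2.
Now 7 and 9 have their prerequisites met. 7 is listed earlier, so 7 next.
9 needed 2, now all done → 9.
8 needed 9, now all done → 8.
Next only 6 has its prerequisites met → 6.

10 4 1 5 3 2 7 9 8 6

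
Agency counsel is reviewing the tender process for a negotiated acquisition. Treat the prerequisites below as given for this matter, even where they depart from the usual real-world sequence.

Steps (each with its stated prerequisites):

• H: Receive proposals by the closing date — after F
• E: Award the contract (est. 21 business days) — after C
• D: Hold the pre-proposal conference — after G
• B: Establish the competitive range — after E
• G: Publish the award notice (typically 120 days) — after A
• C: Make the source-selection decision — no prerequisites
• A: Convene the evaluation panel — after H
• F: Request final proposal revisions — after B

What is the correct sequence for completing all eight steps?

C, E, B, F, H, A, G, D

C has no prerequisites → C first.
Next only E has its prerequisites met → E.
B needed E, now all done → B.
F needed B, now all done → F.
That leaves H as the only ready step → H.
Next only A has its prerequisites met → A.
G is the only step now ready → G.
Next only D has its prerequisites met → D.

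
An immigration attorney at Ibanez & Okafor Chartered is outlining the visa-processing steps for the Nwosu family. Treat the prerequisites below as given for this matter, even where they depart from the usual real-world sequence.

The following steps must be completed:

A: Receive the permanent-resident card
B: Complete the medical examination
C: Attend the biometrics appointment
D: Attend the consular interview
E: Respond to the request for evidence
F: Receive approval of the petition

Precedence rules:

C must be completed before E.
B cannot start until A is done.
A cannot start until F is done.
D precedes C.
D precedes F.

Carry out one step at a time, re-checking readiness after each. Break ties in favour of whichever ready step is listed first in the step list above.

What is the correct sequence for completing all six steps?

D, C, E, F, A, B

Only D has no prerequisites, so it is first.
C and F are both available; C is listed earlier → C.
E now also ready, so the ready set is {E, F}; E is listed earlier → E.
F needed D, now all done → F.
A is the only step now ready → A.
Next only B has its prerequisites met → B.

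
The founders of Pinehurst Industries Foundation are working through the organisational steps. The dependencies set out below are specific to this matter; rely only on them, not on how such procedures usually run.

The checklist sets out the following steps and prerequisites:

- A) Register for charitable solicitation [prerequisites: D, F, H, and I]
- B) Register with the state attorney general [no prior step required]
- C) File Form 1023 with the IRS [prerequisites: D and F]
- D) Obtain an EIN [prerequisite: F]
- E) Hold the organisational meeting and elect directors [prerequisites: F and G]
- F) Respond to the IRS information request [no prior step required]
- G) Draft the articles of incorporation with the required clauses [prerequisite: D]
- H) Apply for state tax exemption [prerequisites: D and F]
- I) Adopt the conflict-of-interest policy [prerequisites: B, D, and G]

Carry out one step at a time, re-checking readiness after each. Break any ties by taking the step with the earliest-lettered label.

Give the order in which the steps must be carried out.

B, F, D, C, G, E, H, I, A

Nothing is required for B and F. B has the earlier label → B first.
Next only F has its prerequisites met → F.
That leaves D as the only ready step → D.
C, G and H are all available; C has the earlier label → C.
Now G and H have their prerequisites met. G has the earlier label, so G next.
E and I now also ready, so the ready set is {E, H, I}; E has the earlier label → E.
Now H and I have their prerequisites met. H has the earlier label, so H next.
Next only I has its prerequisites met → I.
A needed D, F, H and I, now all done → A.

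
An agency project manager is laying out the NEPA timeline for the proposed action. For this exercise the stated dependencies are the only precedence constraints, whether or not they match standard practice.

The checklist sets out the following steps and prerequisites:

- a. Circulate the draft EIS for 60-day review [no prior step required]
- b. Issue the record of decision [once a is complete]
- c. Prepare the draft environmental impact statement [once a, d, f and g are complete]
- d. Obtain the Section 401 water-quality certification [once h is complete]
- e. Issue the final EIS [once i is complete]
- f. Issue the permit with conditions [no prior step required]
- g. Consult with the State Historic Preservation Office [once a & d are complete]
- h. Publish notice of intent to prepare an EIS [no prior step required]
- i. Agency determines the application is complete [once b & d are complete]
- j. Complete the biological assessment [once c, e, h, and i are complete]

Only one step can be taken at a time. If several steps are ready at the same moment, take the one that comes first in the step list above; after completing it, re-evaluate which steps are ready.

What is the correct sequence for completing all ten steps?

a, b, f, h, d, g, c, i, e, j

a, f and h have no prerequisites; a is listed earlier, so a is first.
b now also ready, so the ready set is {b, f, h}; b is listed earlier → b.
Ready: f and h. f is listed earlier → f.
That leaves h as the only ready step → h.
That leaves d as the only ready step → d.
Ready: g and i. g is listed earlier → g.
c now also ready, so the ready set is {c, i}; c is listed earlier → c.
i is the only step now ready → i.
e needed i, now all done → e.
j needed c, e, h and i, now all done → j.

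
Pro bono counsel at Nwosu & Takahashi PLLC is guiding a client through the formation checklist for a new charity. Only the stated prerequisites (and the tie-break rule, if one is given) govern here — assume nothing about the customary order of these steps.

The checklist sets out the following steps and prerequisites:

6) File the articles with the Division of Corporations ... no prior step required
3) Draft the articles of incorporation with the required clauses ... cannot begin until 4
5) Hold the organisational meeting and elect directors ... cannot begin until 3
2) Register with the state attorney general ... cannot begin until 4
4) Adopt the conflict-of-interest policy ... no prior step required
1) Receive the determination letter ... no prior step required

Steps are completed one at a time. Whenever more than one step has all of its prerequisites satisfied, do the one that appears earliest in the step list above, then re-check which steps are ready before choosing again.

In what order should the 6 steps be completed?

Nothing is required for 6, 4 and 1. 6 is listed earlier → 6 first.
Ready: 4 and 1. 4 is listed earlier → 4.
3, 2 and 1 are all available; 3 is listed earlier → 3.
Ready: 5, 2 and 1. 5 is listed earlier → 5.
Ready: 2 and 1. 2 is listed earlier → 2.
That leaves 1 as the only ready step → 1.

6 → 4 → 3 → 5 → 2 → 1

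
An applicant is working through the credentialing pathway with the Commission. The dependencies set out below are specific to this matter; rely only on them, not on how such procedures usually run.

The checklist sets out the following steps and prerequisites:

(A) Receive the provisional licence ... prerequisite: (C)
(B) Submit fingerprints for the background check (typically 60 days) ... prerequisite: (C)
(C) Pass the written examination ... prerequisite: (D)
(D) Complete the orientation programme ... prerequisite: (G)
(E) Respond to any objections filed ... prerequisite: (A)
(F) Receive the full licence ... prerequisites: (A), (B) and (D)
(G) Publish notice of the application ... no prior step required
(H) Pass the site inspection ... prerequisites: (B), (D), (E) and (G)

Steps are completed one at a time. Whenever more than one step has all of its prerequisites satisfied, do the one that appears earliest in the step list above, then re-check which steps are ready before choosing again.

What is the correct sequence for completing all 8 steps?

(G) has no prerequisites → (G) first.
That leaves (D) as the only ready step → (D).
Next only (C) has its prerequisites met → (C).
(A) and (B) are both available; (A) is listed earlier → (A).
(E) now also ready, so the ready set is {(B), (E)}; (B) is listed earlier → (B).
Now (E) and (F) have their prerequisites met. (E) is listed earlier, so (E) next.
(H) now also ready, so the ready set is {(F), (H)}; (F) is listed earlier → (F).
(H) needed (B), (D), (E) and (G), now all done → (H).

(G) (D) (C) (A) (B) (E) (F) (H)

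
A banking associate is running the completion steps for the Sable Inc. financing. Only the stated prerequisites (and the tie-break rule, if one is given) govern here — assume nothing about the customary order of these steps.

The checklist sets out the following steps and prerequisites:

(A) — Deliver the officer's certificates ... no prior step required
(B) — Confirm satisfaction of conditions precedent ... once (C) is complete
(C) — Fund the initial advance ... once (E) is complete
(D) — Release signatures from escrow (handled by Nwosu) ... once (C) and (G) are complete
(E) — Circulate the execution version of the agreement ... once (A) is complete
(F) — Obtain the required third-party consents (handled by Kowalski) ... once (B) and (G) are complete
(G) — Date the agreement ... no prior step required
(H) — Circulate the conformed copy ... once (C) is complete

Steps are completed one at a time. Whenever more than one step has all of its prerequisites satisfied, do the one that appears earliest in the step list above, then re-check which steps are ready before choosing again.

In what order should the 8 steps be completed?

(A), (E), (C), (B), (G), (D), (F), (H)

(A) and (G) have no prerequisites; (A) is listed earlier, so (A) is first.
(E) now also ready, so the ready set is {(E), (G)}; (E) is listed earlier → (E).
Now (C) and (G) have their prerequisites met. (C) is listed earlier, so (C) next.
(B) and (H) now also ready, so the ready set is {(B), (G), (H)}; (B) is listed earlier → (B).
(G) and (H) are both available; (G) is listed earlier → (G).
(D) and (F) now also ready, so the ready set is {(D), (F), (H)}; (D) is listed earlier → (D).
Ready: (F) and (H). (F) is listed earlier → (F).
(H) is the only step now ready → (H).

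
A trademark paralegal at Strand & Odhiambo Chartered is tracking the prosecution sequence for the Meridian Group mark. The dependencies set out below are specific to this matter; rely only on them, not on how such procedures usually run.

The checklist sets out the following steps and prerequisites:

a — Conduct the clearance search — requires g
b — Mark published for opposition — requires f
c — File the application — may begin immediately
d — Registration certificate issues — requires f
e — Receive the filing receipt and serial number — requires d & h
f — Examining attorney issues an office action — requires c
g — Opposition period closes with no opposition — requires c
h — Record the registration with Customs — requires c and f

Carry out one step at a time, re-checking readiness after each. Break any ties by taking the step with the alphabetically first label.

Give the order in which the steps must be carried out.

c, f, b, d, g, a, h, e

c is the only step with nothing outstanding, so it goes first.
f and g are both available; f has the earlier label → f.
b, d, g and h are all available; b has the earlier label → b.
Now d, g and h have their prerequisites met. d has the earlier label, so d next.
Ready: g and h. g has the earlier label → g.
a now also ready, so the ready set is {a, h}; a has the earlier label → a.
h needed c and f, now all done → h.
e needed d and h, now all done → e.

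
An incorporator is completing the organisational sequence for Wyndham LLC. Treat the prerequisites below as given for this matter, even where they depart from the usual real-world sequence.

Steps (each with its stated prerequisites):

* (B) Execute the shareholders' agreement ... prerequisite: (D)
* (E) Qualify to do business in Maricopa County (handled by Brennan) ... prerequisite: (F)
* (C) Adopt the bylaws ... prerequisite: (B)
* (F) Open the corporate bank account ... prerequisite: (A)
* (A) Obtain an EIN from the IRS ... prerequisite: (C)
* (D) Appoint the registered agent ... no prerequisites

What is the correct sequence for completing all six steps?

(D) is the only step with nothing outstanding, so it goes first.
(B) needed (D), now all done → (B).
(C) needed (B), now all done → (C).
That leaves (A) as the only ready step → (A).
That leaves (F) as the only ready step → (F).
That leaves (E) as the only ready step → (E).

(D), (B), (C), (A), (F), (E)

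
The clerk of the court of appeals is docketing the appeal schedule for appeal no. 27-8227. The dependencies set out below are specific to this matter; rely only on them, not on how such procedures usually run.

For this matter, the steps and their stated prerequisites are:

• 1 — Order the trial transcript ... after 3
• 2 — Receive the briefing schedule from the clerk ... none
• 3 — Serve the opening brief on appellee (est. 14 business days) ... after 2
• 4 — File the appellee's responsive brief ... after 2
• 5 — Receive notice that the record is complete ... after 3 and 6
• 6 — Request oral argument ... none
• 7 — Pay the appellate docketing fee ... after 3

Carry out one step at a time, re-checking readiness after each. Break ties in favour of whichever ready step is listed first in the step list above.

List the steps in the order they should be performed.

Nothing is required for 2 and 6. 2 is listed earlier → 2 first.
3 and 4 now also ready, so the ready set is {3, 4, 6}; 3 is listed earlier → 3.
1, 4, 6 and 7 are all available; 1 is listed earlier → 1.
Ready: 4, 6 and 7. 4 is listed earlier → 4.
Now 6 and 7 have their prerequisites met. 6 is listed earlier, so 6 next.
5 now also ready, so the ready set is {5, 7}; 5 is listed earlier → 5.
7 is the only step now ready → 7.

2 → 3 → 1 → 4 → 6 → 5 → 7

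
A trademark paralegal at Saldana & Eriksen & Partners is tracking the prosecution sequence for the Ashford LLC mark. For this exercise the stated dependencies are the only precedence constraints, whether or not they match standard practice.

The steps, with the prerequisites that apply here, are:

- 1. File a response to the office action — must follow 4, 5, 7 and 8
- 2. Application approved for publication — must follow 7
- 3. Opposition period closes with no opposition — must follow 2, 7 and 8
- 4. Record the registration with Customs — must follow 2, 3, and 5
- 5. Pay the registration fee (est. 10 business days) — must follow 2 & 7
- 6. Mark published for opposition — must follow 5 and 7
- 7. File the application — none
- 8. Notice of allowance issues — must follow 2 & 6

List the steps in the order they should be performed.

7 2 5 6 8 3 4 1

7 has no prerequisites → 7 first.
Next only 2 has its prerequisites met → 2.
5 needed 2 and 7, now all done → 5.
6 needed 5 and 7, now all done → 6.
That leaves 8 as the only ready step → 8.
3 needed 2, 7 and 8, now all done → 3.
Next only 4 has its prerequisites met → 4.
1 is the only step now ready → 1.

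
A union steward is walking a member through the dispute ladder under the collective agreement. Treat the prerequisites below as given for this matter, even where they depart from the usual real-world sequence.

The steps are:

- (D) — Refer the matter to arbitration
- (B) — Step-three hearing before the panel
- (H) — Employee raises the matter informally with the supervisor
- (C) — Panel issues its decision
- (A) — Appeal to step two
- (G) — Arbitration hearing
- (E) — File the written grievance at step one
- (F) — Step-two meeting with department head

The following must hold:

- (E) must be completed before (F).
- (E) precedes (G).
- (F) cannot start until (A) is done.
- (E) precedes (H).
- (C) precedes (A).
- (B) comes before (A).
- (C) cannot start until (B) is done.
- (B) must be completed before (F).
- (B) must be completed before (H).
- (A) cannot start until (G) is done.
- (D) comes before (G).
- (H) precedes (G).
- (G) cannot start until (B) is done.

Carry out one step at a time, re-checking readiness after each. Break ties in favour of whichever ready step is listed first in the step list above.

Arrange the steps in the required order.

Nothing is required for (D), (B) and (E). (D) is listed earlier → (D) first.
(B) and (E) are both available; (B) is listed earlier → (B).
Now (C) and (E) have their prerequisites met. (C) is listed earlier, so (C) next.
Next only (E) has its prerequisites met → (E).
(H) is the only step now ready → (H).
(G) is the only step now ready → (G).
(A) needed (B), (C) and (G), now all done → (A).
(F) needed (B), (A) and (E), now all done → (F).

(D), (B), (C), (E), (H), (G), (A), (F)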